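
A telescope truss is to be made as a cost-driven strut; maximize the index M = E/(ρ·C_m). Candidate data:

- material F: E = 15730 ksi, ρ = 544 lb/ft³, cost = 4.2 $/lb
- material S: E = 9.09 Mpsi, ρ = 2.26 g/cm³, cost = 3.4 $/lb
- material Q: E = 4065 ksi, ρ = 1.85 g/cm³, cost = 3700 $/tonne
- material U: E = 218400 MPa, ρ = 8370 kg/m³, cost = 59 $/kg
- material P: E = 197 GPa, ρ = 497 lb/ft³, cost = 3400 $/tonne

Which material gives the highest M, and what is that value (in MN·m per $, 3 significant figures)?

material P, M = 7.28 MN·m per $

Convert each candidate to consistent units, then evaluate M:
  material F: E = 108.5 GPa, ρ = 8714 kg/m³, cost = 9.259 $/kg
  material S: E = 62.67 GPa, ρ = 2260 kg/m³, cost = 7.496 $/kg
  material Q: E = 28.03 GPa, ρ = 1850 kg/m³, cost = 3.700 $/kg
  material U: E = 218.4 GPa, ρ = 8370 kg/m³, cost = 59.00 $/kg
  material P: E = 197.0 GPa, ρ = 7961 kg/m³, cost = 3.400 $/kg
  material P: M = 7.28 MN·m per $
  material Q: M = 4.09 MN·m per $
  material S: M = 3.70 MN·m per $
  material F: M = 1.34 MN·m per $
  material U: M = 0.442 MN·m per $
The maximum is for material P.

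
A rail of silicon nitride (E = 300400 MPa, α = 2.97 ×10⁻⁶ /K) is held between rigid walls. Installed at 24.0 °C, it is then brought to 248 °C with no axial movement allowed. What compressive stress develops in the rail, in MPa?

E = 300400 MPa = 300.4 GPa.
ΔT = 224.0 K. Constrained thermal stress σ = E·α·ΔT = 300.4×10³ MPa × 2.97×10⁻⁶ × 224.0 = 200 MPa (compressive).

200 MPa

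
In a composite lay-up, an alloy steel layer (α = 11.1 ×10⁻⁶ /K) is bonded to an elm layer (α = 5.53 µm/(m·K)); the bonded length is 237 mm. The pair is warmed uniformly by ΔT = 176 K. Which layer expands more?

α(alloy steel) = 11.1×10⁻⁶/K vs α(elm) = 5.53×10⁻⁶/K.
Higher α expands more for the same ΔT: alloy steel.

alloy steel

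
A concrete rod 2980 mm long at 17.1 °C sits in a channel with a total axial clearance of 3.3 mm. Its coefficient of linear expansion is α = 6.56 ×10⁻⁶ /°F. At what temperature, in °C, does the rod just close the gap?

α = 6.56×10⁻⁶/°F × 9/5 = 11.8×10⁻⁶/K.
α·L₀·ΔT = 3.3 mm ⇒ ΔT = 3.3 / (11.8×10⁻⁶ × 2980.0) = 93.78 K.
T = 17.1 + 93.78 = 110.9 °C.

111 °C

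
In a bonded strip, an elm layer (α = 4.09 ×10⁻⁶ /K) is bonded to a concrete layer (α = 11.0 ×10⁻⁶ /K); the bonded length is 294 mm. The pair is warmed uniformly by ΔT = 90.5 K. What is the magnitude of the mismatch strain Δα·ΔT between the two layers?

6.25×10⁻⁴

Δα = |4.09 − 11.0|×10⁻⁶/K = 6.91×10⁻⁶/K.
Mismatch strain = Δα·ΔT = 6.91×10⁻⁶ × 90.5 = 6.25×10⁻⁴.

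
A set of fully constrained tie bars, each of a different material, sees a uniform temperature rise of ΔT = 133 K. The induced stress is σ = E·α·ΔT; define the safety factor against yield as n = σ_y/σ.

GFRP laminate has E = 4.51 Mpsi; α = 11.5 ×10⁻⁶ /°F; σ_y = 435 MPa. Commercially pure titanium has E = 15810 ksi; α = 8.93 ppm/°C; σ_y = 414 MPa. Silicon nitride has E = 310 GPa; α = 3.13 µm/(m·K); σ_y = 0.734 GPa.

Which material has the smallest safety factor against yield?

commercially pure titanium

Per material, after unit conversion:
  GFRP laminate: E = 31.10, α = 20.7, σ_y = 435.0 → σ = 85.6 MPa, n = 5.08
  commercially pure titanium: E = 109.0, α = 8.93, σ_y = 414.0 → σ = 129 MPa, n = 3.20
  silicon nitride: E = 310.0, α = 3.13, σ_y = 734.0 → σ = 129 MPa, n = 5.69
Smallest n: commercially pure titanium with n = 3.20.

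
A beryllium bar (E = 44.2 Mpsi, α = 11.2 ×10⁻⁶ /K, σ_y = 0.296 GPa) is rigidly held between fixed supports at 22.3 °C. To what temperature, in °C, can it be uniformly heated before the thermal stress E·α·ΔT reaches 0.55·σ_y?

70.0 °C

E = 44.2 Mpsi = 304.7 GPa.
σ_y = 0.296 GPa = 296.0 MPa.
E·α·ΔT = 162.8 MPa ⇒ ΔT = 162.8 / (304.7×10³ × 11.2×10⁻⁶) = 47.70 K.
T = 22.3 + 47.70 = 70.00 °C.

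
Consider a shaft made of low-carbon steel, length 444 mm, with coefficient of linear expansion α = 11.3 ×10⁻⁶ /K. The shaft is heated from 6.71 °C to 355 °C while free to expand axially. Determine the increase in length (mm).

1.75 mm

ΔT = 355 − 6.71 = 348.3 K.
ΔL = α·L₀·ΔT = 11.3×10⁻⁶ × 444 mm × 348.3 K = 1.75 mm.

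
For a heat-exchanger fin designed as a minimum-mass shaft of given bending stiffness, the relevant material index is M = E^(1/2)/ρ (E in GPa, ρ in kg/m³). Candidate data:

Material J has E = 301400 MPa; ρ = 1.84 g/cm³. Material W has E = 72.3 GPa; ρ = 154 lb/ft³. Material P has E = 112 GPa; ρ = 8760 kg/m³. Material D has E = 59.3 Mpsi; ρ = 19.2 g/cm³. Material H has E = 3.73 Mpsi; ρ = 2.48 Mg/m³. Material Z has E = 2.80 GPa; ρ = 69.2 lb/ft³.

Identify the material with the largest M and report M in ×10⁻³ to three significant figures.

material J, M = 9.44×10⁻³

Convert each candidate to consistent units, then evaluate M:
  material J: E = 301.4 GPa, ρ = 1840 kg/m³
  material W: E = 72.30 GPa, ρ = 2467 kg/m³
  material P: E = 112.0 GPa, ρ = 8760 kg/m³
  material D: E = 408.9 GPa, ρ = 19200 kg/m³
  material H: E = 25.72 GPa, ρ = 2480 kg/m³
  material Z: E = 2.800 GPa, ρ = 1108 kg/m³
  material J: M = 9.44×10⁻³
  material W: M = 3.45×10⁻³
  material H: M = 2.04×10⁻³
  material Z: M = 1.51×10⁻³
  material P: M = 1.21×10⁻³
  material D: M = 1.05×10⁻³
Highest index: material J.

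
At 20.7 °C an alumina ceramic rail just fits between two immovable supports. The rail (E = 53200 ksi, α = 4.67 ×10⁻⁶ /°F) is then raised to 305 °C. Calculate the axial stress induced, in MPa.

877 MPa

E = 53200 ksi = 366.8 GPa.
α = 4.67×10⁻⁶/°F × 9/5 = 8.41×10⁻⁶/K.
ΔT = 284.3 K. Constrained thermal stress σ = E·α·ΔT = 366.8×10³ MPa × 8.41×10⁻⁶ × 284.3 = 877 MPa (compressive).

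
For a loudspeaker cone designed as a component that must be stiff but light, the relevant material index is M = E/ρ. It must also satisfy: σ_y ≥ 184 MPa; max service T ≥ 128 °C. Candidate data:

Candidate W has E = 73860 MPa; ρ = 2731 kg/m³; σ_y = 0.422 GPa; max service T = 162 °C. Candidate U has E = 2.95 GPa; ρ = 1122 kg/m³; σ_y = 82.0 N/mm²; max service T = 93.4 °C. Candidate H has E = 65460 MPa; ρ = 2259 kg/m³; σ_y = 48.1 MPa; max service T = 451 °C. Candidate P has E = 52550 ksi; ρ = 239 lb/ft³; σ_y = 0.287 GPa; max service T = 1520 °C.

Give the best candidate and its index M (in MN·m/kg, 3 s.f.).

candidate P, M = 94.6 MN·m/kg

Screen on constraints: σ_y ≥ 184 MPa; max service T ≥ 128 °C. Survivors: candidate W, candidate P.
Convert each candidate to consistent units, then evaluate M:
  candidate W: E = 73.86 GPa, ρ = 2731 kg/m³
  candidate P: E = 362.3 GPa, ρ = 3828 kg/m³
  candidate P: M = 94.6 MN·m/kg
  candidate W: M = 27.0 MN·m/kg
Highest index: candidate P.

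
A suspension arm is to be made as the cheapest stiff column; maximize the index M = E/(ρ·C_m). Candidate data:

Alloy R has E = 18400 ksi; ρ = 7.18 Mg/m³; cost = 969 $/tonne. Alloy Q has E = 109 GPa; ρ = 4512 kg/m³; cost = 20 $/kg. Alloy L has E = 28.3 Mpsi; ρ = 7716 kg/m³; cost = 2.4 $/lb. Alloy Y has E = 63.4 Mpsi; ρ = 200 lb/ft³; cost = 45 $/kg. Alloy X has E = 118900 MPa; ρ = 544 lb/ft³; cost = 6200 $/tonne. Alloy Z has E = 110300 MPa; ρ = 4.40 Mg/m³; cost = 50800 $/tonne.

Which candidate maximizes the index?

alloy R

Normalizing units and computing the index:
  alloy R: E = 126.9 GPa, ρ = 7180 kg/m³, cost = 0.9690 $/kg
  alloy Q: E = 109.0 GPa, ρ = 4512 kg/m³, cost = 20.00 $/kg
  alloy L: E = 195.1 GPa, ρ = 7716 kg/m³, cost = 5.291 $/kg
  alloy Y: E = 437.1 GPa, ρ = 3204 kg/m³, cost = 45.00 $/kg
  alloy X: E = 118.9 GPa, ρ = 8714 kg/m³, cost = 6.200 $/kg
  alloy Z: E = 110.3 GPa, ρ = 4400 kg/m³, cost = 50.80 $/kg
  alloy R: M = 18.2 MN·m per $
  alloy L: M = 4.78 MN·m per $
  alloy Y: M = 3.03 MN·m per $
  alloy X: M = 2.20 MN·m per $
  alloy Q: M = 1.21 MN·m per $
  alloy Z: M = 0.493 MN·m per $
Alloy R has the largest M.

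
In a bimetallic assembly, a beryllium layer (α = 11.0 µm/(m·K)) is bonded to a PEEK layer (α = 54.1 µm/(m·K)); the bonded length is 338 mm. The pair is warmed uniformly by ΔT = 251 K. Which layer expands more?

α(beryllium) = 11.0×10⁻⁶/K vs α(PEEK) = 54.1×10⁻⁶/K.
Higher α expands more for the same ΔT: PEEK.

PEEK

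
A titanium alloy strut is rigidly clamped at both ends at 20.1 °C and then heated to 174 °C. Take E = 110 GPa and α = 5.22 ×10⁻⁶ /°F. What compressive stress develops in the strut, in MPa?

α = 5.22×10⁻⁶/°F × 9/5 = 9.40×10⁻⁶/K.
ΔT = 153.9 K. Constrained thermal stress σ = E·α·ΔT = 110.0×10³ MPa × 9.40×10⁻⁶ × 153.9 = 159 MPa (compressive).

159 MPa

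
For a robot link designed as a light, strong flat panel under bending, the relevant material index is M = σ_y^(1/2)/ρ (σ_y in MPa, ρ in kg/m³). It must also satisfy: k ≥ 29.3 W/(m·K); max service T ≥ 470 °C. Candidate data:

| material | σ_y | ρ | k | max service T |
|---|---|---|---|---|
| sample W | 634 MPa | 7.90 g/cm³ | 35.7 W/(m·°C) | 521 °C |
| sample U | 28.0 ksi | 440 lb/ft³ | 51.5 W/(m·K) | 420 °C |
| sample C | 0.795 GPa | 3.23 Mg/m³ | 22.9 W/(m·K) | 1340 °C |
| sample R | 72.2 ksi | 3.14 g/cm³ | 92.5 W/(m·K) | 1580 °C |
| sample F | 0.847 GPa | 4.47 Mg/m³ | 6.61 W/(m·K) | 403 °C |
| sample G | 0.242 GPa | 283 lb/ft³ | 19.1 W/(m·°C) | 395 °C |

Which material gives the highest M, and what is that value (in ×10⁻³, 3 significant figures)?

Screen on constraints: k ≥ 29.3 W/(m·K); max service T ≥ 470 °C. Survivors: sample W, sample R.
Normalizing units and computing the index:
  sample W: σ_y = 634.0 MPa, ρ = 7900 kg/m³
  sample R: σ_y = 497.8 MPa, ρ = 3140 kg/m³
  sample R: M = 7.11×10⁻³
  sample W: M = 3.19×10⁻³
The maximum is for sample R.

sample R, M = 7.11×10⁻³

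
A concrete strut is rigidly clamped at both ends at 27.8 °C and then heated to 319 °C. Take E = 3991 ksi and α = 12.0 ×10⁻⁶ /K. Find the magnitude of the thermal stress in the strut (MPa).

E = 3991 ksi = 27.52 GPa.
ΔT = 291.2 K. Constrained thermal stress σ = E·α·ΔT = 27.52×10³ MPa × 12.0×10⁻⁶ × 291.2 = 96.2 MPa (compressive).

96.2 MPa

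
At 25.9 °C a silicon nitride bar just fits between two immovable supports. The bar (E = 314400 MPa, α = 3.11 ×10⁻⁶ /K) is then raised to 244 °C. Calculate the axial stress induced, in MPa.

213 MPa

E = 314400 MPa = 314.4 GPa.
ΔT = 218.1 K. Constrained thermal stress σ = E·α·ΔT = 314.4×10³ MPa × 3.11×10⁻⁶ × 218.1 = 213 MPa (compressive).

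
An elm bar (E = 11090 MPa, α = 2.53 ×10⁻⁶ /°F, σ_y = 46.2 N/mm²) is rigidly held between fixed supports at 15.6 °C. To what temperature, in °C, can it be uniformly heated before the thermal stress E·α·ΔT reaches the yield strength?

930 °C

E = 11090 MPa = 11.09 GPa.
α = 2.53×10⁻⁶/°F × 9/5 = 4.55×10⁻⁶/K.
σ_y = 46.2 N/mm² = 46.20 MPa.
E·α·ΔT = 46.20 MPa ⇒ ΔT = 46.20 / (11.09×10³ × 4.55×10⁻⁶) = 914.8 K.
T = 15.6 + 914.8 = 930.4 °C.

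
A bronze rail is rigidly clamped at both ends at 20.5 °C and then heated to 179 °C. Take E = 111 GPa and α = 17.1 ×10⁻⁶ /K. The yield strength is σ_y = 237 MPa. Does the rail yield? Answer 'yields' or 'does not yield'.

ΔT = 158.5 K. Constrained thermal stress σ = E·α·ΔT = 111.0×10³ MPa × 17.1×10⁻⁶ × 158.5 = 301 MPa (compressive).
Compare to σ_y = 237 MPa: σ ≥ σ_y, so it yields.

yields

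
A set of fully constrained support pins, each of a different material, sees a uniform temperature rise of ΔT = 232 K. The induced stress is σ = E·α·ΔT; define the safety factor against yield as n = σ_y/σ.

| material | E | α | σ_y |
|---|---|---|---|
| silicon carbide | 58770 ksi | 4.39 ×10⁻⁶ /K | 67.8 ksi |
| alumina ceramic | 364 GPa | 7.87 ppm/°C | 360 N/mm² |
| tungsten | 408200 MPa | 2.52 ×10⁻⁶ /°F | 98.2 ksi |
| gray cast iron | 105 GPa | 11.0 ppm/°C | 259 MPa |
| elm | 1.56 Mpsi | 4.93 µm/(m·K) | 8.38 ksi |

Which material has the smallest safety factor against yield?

alumina ceramic

In consistent units (E in GPa, α in ×10⁻⁶/K, σ_y in MPa):
  silicon carbide: E = 405.2, α = 4.39, σ_y = 467.5 → σ = 413 MPa, n = 1.13
  alumina ceramic: E = 364.0, α = 7.87, σ_y = 360.0 → σ = 665 MPa, n = 0.542
  tungsten: E = 408.2, α = 4.54, σ_y = 677.1 → σ = 430 MPa, n = 1.58
  gray cast iron: E = 105.0, α = 11.0, σ_y = 259.0 → σ = 268 MPa, n = 0.967
  elm: E = 10.76, α = 4.93, σ_y = 57.78 → σ = 12.3 MPa, n = 4.70
Alumina ceramic has the lowest safety factor, n = 0.542.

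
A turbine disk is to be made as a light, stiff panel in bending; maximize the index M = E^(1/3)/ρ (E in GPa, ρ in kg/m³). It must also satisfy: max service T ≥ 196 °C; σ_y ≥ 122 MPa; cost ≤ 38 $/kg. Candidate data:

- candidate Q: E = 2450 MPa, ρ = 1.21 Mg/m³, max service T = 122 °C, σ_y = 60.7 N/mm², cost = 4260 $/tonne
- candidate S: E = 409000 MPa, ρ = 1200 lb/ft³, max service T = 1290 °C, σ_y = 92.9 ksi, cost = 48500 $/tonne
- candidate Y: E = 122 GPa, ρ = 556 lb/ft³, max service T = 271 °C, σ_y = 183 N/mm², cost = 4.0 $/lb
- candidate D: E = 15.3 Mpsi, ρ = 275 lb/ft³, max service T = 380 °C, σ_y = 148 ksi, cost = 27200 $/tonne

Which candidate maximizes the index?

candidate D

Screen on constraints: max service T ≥ 196 °C; σ_y ≥ 122 MPa; cost ≤ 38 $/kg. Survivors: candidate Y, candidate D.
Convert each candidate to consistent units, then evaluate M:
  candidate Y: E = 122.0 GPa, ρ = 8906 kg/m³
  candidate D: E = 105.5 GPa, ρ = 4405 kg/m³
  candidate D: M = 1.07×10⁻³
  candidate Y: M = 0.557×10⁻³
Candidate D has the largest M.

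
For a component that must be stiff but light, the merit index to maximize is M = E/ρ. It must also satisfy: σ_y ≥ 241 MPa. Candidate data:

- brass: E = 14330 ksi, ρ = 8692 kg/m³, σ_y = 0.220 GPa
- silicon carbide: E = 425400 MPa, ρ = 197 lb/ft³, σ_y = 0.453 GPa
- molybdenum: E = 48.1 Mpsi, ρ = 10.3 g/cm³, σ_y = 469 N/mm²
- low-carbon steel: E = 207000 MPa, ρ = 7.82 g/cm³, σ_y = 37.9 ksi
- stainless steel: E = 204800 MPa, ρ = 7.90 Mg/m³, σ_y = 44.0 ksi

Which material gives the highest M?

Screen on constraints: σ_y ≥ 241 MPa. Survivors: silicon carbide, molybdenum, low-carbon steel, stainless steel.
Putting every candidate on a common basis:
  silicon carbide: E = 425.4 GPa, ρ = 3156 kg/m³
  molybdenum: E = 331.6 GPa, ρ = 10300 kg/m³
  low-carbon steel: E = 207.0 GPa, ρ = 7820 kg/m³
  stainless steel: E = 204.8 GPa, ρ = 7900 kg/m³
  silicon carbide: M = 135 MN·m/kg
  molybdenum: M = 32.2 MN·m/kg
  low-carbon steel: M = 26.5 MN·m/kg
  stainless steel: M = 25.9 MN·m/kg
Highest index: silicon carbide.

silicon carbide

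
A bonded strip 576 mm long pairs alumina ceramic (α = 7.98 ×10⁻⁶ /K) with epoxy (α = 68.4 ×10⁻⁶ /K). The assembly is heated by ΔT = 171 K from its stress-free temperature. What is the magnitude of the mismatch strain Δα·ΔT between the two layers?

Δα = |7.98 − 68.4|×10⁻⁶/K = 60.4×10⁻⁶/K.
Mismatch strain = Δα·ΔT = 60.4×10⁻⁶ × 171.0 = 0.0103.

0.0103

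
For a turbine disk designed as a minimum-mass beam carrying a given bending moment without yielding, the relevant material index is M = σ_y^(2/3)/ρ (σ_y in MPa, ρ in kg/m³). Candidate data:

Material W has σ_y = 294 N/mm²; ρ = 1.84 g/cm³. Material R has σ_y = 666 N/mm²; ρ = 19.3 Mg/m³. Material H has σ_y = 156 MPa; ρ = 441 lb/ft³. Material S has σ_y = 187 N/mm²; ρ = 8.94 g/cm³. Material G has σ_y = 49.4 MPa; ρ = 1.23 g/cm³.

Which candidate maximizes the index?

material W

Normalizing units and computing the index:
  material W: σ_y = 294.0 MPa, ρ = 1840 kg/m³
  material R: σ_y = 666.0 MPa, ρ = 19300 kg/m³
  material H: σ_y = 156.0 MPa, ρ = 7064 kg/m³
  material S: σ_y = 187.0 MPa, ρ = 8940 kg/m³
  material G: σ_y = 49.40 MPa, ρ = 1230 kg/m³
  material W: M = 24.0×10⁻³
  material G: M = 10.9×10⁻³
  material H: M = 4.10×10⁻³
  material R: M = 3.95×10⁻³
  material S: M = 3.66×10⁻³
The maximum is for material W.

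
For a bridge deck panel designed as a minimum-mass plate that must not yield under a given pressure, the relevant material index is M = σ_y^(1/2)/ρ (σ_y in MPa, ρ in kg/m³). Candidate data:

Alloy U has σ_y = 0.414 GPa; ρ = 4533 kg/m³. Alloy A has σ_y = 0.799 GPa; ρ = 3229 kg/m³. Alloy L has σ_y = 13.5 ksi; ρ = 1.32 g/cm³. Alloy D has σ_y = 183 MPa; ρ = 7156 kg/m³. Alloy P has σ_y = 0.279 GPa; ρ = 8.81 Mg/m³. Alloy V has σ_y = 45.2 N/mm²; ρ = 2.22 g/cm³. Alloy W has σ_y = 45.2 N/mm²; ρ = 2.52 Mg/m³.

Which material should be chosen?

alloy A

After converting to SI:
  alloy U: σ_y = 414.0 MPa, ρ = 4533 kg/m³
  alloy A: σ_y = 799.0 MPa, ρ = 3229 kg/m³
  alloy L: σ_y = 93.08 MPa, ρ = 1320 kg/m³
  alloy D: σ_y = 183.0 MPa, ρ = 7156 kg/m³
  alloy P: σ_y = 279.0 MPa, ρ = 8810 kg/m³
  alloy V: σ_y = 45.20 MPa, ρ = 2220 kg/m³
  alloy W: σ_y = 45.20 MPa, ρ = 2520 kg/m³
  alloy A: M = 8.75×10⁻³
  alloy L: M = 7.31×10⁻³
  alloy U: M = 4.49×10⁻³
  alloy V: M = 3.03×10⁻³
  alloy W: M = 2.67×10⁻³
  alloy P: M = 1.90×10⁻³
  alloy D: M = 1.89×10⁻³
Alloy A has the largest M.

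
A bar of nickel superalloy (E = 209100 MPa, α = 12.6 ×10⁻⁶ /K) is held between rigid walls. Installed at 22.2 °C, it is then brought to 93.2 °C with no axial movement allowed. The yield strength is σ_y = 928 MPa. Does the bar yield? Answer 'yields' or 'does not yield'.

E = 209100 MPa = 209.1 GPa.
ΔT = 71.00 K. Constrained thermal stress σ = E·α·ΔT = 209.1×10³ MPa × 12.6×10⁻⁶ × 71.00 = 187 MPa (compressive).
Compare to σ_y = 928 MPa: σ < σ_y, so it does not yield.

does not yield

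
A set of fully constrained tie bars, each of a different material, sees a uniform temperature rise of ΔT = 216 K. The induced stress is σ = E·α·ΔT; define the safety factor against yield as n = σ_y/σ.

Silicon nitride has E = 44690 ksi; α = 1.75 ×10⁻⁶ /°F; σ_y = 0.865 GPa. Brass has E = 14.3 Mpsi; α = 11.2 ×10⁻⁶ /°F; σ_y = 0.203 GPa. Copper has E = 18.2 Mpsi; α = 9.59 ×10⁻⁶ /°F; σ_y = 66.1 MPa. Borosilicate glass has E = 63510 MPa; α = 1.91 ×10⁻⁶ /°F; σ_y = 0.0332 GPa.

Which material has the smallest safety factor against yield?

In consistent units (E in GPa, α in ×10⁻⁶/K, σ_y in MPa):
  silicon nitride: E = 308.1, α = 3.15, σ_y = 865.0 → σ = 210 MPa, n = 4.13
  brass: E = 98.60, α = 20.2, σ_y = 203.0 → σ = 429 MPa, n = 0.473
  copper: E = 125.5, α = 17.3, σ_y = 66.10 → σ = 468 MPa, n = 0.141
  borosilicate glass: E = 63.51, α = 3.44, σ_y = 33.20 → σ = 47.2 MPa, n = 0.704
Smallest n: copper with n = 0.141.

copper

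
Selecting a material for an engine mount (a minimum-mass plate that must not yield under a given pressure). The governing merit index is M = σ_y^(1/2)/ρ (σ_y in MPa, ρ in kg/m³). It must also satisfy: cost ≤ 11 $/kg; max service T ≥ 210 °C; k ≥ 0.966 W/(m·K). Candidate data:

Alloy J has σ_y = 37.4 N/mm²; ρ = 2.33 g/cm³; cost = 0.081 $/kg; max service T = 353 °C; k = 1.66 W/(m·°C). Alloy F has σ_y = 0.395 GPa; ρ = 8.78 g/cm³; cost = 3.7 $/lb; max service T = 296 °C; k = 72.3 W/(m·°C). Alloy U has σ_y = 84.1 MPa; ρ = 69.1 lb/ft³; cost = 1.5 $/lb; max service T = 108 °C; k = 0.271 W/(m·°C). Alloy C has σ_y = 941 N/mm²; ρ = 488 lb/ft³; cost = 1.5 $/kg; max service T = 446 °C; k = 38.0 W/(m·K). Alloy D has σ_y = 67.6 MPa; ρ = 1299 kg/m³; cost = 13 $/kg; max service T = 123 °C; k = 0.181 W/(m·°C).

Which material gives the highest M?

alloy C

Screen on constraints: cost ≤ 11 $/kg; max service T ≥ 210 °C; k ≥ 0.966 W/(m·K). Survivors: alloy J, alloy F, alloy C.
Normalizing units and computing the index:
  alloy J: σ_y = 37.40 MPa, ρ = 2330 kg/m³
  alloy F: σ_y = 395.0 MPa, ρ = 8780 kg/m³
  alloy C: σ_y = 941.0 MPa, ρ = 7817 kg/m³
  alloy C: M = 3.92×10⁻³
  alloy J: M = 2.62×10⁻³
  alloy F: M = 2.26×10⁻³
Highest index: alloy C.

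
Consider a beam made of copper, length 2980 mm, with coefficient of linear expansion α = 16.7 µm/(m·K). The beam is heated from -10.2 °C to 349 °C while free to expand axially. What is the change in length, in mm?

17.9 mm

ΔT = 349 − (-10.2) = 359.2 K.
ΔL = α·L₀·ΔT = 16.7×10⁻⁶ × 2980 mm × 359.2 K = 17.9 mm.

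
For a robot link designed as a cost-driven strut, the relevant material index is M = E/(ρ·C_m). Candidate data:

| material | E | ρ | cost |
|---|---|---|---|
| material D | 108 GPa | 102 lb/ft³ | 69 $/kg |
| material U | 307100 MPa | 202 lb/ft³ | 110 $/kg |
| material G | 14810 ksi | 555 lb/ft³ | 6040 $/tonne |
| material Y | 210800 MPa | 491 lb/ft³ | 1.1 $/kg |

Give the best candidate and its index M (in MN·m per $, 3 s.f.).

Normalizing units and computing the index:
  material D: E = 108.0 GPa, ρ = 1634 kg/m³, cost = 69.00 $/kg
  material U: E = 307.1 GPa, ρ = 3236 kg/m³, cost = 110.0 $/kg
  material G: E = 102.1 GPa, ρ = 8890 kg/m³, cost = 6.040 $/kg
  material Y: E = 210.8 GPa, ρ = 7865 kg/m³, cost = 1.100 $/kg
  material Y: M = 24.4 MN·m per $
  material G: M = 1.90 MN·m per $
  material D: M = 0.958 MN·m per $
  material U: M = 0.863 MN·m per $
Highest index: material Y.

material Y, M = 24.4 MN·m per $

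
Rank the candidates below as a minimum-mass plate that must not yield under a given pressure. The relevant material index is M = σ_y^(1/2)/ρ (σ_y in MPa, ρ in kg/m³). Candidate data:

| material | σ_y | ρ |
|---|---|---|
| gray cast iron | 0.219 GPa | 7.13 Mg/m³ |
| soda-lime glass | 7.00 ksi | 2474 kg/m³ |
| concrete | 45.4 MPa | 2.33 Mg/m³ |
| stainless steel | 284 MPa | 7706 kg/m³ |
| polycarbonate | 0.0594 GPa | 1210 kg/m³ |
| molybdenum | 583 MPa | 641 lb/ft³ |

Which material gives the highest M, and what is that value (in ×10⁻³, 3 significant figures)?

polycarbonate, M = 6.37×10⁻³

Putting every candidate on a common basis:
  gray cast iron: σ_y = 219.0 MPa, ρ = 7130 kg/m³
  soda-lime glass: σ_y = 48.26 MPa, ρ = 2474 kg/m³
  concrete: σ_y = 45.40 MPa, ρ = 2330 kg/m³
  stainless steel: σ_y = 284.0 MPa, ρ = 7706 kg/m³
  polycarbonate: σ_y = 59.40 MPa, ρ = 1210 kg/m³
  molybdenum: σ_y = 583.0 MPa, ρ = 10270 kg/m³
  polycarbonate: M = 6.37×10⁻³
  concrete: M = 2.89×10⁻³
  soda-lime glass: M = 2.81×10⁻³
  molybdenum: M = 2.35×10⁻³
  stainless steel: M = 2.19×10⁻³
  gray cast iron: M = 2.08×10⁻³
Polycarbonate has the largest M.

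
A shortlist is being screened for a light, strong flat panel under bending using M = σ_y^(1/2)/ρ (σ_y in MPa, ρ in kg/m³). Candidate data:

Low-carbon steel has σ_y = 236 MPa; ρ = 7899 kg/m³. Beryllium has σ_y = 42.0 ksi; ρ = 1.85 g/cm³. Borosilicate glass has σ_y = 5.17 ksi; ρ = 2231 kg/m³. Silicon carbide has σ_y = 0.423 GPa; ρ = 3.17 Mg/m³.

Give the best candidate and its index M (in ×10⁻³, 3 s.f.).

Normalizing units and computing the index:
  low-carbon steel: σ_y = 236.0 MPa, ρ = 7899 kg/m³
  beryllium: σ_y = 289.6 MPa, ρ = 1850 kg/m³
  borosilicate glass: σ_y = 35.65 MPa, ρ = 2231 kg/m³
  silicon carbide: σ_y = 423.0 MPa, ρ = 3170 kg/m³
  beryllium: M = 9.20×10⁻³
  silicon carbide: M = 6.49×10⁻³
  borosilicate glass: M = 2.68×10⁻³
  low-carbon steel: M = 1.94×10⁻³
Beryllium ranks first.

beryllium, M = 9.20×10⁻³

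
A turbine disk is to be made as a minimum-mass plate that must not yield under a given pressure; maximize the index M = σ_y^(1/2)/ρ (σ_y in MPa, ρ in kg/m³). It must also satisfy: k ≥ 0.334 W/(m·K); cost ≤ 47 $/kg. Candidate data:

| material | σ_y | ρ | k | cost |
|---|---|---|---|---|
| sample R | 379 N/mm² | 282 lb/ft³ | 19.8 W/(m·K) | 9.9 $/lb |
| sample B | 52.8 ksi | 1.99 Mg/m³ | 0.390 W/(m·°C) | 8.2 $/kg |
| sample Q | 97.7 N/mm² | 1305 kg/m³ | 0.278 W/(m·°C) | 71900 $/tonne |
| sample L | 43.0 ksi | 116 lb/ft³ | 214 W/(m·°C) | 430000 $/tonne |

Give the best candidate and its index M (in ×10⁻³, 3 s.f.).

sample B, M = 9.59×10⁻³

Screen on constraints: k ≥ 0.334 W/(m·K); cost ≤ 47 $/kg. Survivors: sample R, sample B.
In SI units:
  sample R: σ_y = 379.0 MPa, ρ = 4517 kg/m³
  sample B: σ_y = 364.0 MPa, ρ = 1990 kg/m³
  sample B: M = 9.59×10⁻³
  sample R: M = 4.31×10⁻³
Sample B has the largest M.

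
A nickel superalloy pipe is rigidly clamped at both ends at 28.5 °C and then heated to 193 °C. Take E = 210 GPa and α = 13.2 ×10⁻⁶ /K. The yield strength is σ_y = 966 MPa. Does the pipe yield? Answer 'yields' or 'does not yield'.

ΔT = 164.5 K. Constrained thermal stress σ = E·α·ΔT = 210.0×10³ MPa × 13.2×10⁻⁶ × 164.5 = 456 MPa (compressive).
Compare to σ_y = 966 MPa: σ < σ_y, so it does not yield.

does not yield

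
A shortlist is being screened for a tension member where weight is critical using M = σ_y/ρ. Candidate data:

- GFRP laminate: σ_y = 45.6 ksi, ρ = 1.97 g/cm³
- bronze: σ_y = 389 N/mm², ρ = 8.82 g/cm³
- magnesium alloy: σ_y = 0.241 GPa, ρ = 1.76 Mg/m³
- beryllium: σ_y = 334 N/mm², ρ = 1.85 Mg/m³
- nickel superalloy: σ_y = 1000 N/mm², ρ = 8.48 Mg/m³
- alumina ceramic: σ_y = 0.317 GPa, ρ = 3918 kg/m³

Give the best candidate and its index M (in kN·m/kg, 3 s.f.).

beryllium, M = 181 kN·m/kg

Putting every candidate on a common basis:
  GFRP laminate: σ_y = 314.4 MPa, ρ = 1970 kg/m³
  bronze: σ_y = 389.0 MPa, ρ = 8820 kg/m³
  magnesium alloy: σ_y = 241.0 MPa, ρ = 1760 kg/m³
  beryllium: σ_y = 334.0 MPa, ρ = 1850 kg/m³
  nickel superalloy: σ_y = 1000 MPa, ρ = 8480 kg/m³
  alumina ceramic: σ_y = 317.0 MPa, ρ = 3918 kg/m³
  beryllium: M = 181 kN·m/kg
  GFRP laminate: M = 160 kN·m/kg
  magnesium alloy: M = 137 kN·m/kg
  nickel superalloy: M = 118 kN·m/kg
  alumina ceramic: M = 80.9 kN·m/kg
  bronze: M = 44.1 kN·m/kg
Highest index: beryllium.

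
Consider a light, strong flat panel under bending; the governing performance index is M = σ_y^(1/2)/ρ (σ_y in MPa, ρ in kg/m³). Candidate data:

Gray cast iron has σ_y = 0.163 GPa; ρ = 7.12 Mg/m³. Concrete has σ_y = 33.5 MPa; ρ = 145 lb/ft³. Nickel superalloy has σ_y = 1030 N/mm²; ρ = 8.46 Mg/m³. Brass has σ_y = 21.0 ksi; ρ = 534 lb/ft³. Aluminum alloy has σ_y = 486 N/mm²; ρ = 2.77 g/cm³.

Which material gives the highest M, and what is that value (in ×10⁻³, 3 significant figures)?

aluminum alloy, M = 7.96×10⁻³

In SI units:
  gray cast iron: σ_y = 163.0 MPa, ρ = 7120 kg/m³
  concrete: σ_y = 33.50 MPa, ρ = 2323 kg/m³
  nickel superalloy: σ_y = 1030 MPa, ρ = 8460 kg/m³
  brass: σ_y = 144.8 MPa, ρ = 8554 kg/m³
  aluminum alloy: σ_y = 486.0 MPa, ρ = 2770 kg/m³
  aluminum alloy: M = 7.96×10⁻³
  nickel superalloy: M = 3.79×10⁻³
  concrete: M = 2.49×10⁻³
  gray cast iron: M = 1.79×10⁻³
  brass: M = 1.41×10⁻³
Aluminum alloy ranks first.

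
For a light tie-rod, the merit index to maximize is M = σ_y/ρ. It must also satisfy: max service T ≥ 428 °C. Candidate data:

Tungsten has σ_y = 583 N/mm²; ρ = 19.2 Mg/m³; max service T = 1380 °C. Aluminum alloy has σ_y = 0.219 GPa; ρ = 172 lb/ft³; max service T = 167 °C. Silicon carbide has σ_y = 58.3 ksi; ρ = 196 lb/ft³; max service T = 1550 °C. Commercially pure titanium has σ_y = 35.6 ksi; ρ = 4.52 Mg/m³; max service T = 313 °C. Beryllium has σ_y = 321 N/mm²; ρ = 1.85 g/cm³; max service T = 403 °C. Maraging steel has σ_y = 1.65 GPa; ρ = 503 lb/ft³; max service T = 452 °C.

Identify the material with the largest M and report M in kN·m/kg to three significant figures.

maraging steel, M = 205 kN·m/kg

Screen on constraints: max service T ≥ 428 °C. Survivors: tungsten, silicon carbide, maraging steel.
After converting to SI:
  tungsten: σ_y = 583.0 MPa, ρ = 19200 kg/m³
  silicon carbide: σ_y = 402.0 MPa, ρ = 3140 kg/m³
  maraging steel: σ_y = 1650 MPa, ρ = 8057 kg/m³
  maraging steel: M = 205 kN·m/kg
  silicon carbide: M = 128 kN·m/kg
  tungsten: M = 30.4 kN·m/kg
Maraging steel has the largest M.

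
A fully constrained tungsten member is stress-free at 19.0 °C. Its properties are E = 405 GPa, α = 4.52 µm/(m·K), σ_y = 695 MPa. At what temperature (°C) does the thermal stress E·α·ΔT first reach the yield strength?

E·α·ΔT = 695.0 MPa ⇒ ΔT = 695.0 / (405.0×10³ × 4.52×10⁻⁶) = 379.7 K.
T = 19.0 + 379.7 = 398.7 °C.

399 °C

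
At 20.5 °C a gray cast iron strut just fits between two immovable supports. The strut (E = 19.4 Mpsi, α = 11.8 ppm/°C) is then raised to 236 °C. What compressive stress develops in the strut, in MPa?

340 MPa

E = 19.4 Mpsi = 133.8 GPa.
ΔT = 215.5 K. Constrained thermal stress σ = E·α·ΔT = 133.8×10³ MPa × 11.8×10⁻⁶ × 215.5 = 340 MPa (compressive).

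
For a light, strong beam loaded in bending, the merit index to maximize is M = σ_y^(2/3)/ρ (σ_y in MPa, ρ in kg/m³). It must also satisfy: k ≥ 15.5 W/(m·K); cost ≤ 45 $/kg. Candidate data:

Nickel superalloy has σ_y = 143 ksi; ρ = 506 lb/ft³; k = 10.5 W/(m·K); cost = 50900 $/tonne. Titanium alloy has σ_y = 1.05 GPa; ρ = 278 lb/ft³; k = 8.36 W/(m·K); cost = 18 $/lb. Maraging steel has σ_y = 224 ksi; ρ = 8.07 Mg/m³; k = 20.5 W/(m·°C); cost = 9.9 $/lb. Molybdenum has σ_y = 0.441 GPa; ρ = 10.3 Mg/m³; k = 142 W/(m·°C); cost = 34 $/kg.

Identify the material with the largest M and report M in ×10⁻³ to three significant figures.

Screen on constraints: k ≥ 15.5 W/(m·K); cost ≤ 45 $/kg. Survivors: maraging steel, molybdenum.
Normalizing units and computing the index:
  maraging steel: σ_y = 1544 MPa, ρ = 8070 kg/m³
  molybdenum: σ_y = 441.0 MPa, ρ = 10300 kg/m³
  maraging steel: M = 16.6×10⁻³
  molybdenum: M = 5.62×10⁻³
Highest index: maraging steel.

maraging steel, M = 16.6×10⁻³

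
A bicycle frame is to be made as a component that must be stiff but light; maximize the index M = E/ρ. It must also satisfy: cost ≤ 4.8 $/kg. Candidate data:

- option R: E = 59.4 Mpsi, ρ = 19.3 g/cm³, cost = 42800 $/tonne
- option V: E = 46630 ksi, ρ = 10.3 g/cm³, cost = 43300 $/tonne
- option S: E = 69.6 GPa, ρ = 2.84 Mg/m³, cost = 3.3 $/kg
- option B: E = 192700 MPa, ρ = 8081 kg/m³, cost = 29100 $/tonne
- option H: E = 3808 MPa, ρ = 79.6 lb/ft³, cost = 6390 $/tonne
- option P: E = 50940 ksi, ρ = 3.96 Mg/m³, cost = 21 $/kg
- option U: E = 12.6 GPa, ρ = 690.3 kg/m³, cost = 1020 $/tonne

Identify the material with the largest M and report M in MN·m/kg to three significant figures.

Screen on constraints: cost ≤ 4.8 $/kg. Survivors: option S, option U.
In SI units:
  option S: E = 69.60 GPa, ρ = 2840 kg/m³
  option U: E = 12.60 GPa, ρ = 690.3 kg/m³
  option S: M = 24.5 MN·m/kg
  option U: M = 18.3 MN·m/kg
Highest index: option S.

option S, M = 24.5 MN·m/kg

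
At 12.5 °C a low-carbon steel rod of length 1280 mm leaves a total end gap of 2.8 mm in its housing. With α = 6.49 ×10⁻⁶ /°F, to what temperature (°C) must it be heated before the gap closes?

200 °C

α = 6.49×10⁻⁶/°F × 9/5 = 11.7×10⁻⁶/K.
α·L₀·ΔT = 2.8 mm ⇒ ΔT = 2.8 / (11.7×10⁻⁶ × 1280.0) = 187.3 K.
T = 12.5 + 187.3 = 199.8 °C.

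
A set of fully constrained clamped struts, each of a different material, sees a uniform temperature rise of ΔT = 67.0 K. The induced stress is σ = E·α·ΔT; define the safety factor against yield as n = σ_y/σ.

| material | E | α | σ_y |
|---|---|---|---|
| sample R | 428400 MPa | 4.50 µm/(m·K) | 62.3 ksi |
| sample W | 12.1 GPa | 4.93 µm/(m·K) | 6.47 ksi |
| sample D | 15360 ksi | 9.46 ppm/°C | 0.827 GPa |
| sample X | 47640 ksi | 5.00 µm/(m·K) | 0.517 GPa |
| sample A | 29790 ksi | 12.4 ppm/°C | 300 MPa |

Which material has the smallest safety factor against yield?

sample A

Per material, after unit conversion:
  sample R: E = 428.4, α = 4.50, σ_y = 429.5 → σ = 129 MPa, n = 3.33
  sample W: E = 12.10, α = 4.93, σ_y = 44.61 → σ = 4.00 MPa, n = 11.2
  sample D: E = 105.9, α = 9.46, σ_y = 827.0 → σ = 67.1 MPa, n = 12.3
  sample X: E = 328.5, α = 5.00, σ_y = 517.0 → σ = 110 MPa, n = 4.70
  sample A: E = 205.4, α = 12.4, σ_y = 300.0 → σ = 171 MPa, n = 1.76
The minimum is sample A at n = 1.76.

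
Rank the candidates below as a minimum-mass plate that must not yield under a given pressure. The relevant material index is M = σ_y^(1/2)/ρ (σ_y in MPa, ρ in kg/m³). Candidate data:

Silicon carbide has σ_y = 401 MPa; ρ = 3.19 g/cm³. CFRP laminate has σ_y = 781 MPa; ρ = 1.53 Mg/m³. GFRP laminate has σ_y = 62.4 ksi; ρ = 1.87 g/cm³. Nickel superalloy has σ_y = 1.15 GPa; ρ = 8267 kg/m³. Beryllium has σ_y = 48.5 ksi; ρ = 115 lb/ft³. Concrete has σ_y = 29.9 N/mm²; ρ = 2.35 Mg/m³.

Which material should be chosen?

CFRP laminate

Normalizing units and computing the index:
  silicon carbide: σ_y = 401.0 MPa, ρ = 3190 kg/m³
  CFRP laminate: σ_y = 781.0 MPa, ρ = 1530 kg/m³
  GFRP laminate: σ_y = 430.2 MPa, ρ = 1870 kg/m³
  nickel superalloy: σ_y = 1150 MPa, ρ = 8267 kg/m³
  beryllium: σ_y = 334.4 MPa, ρ = 1842 kg/m³
  concrete: σ_y = 29.90 MPa, ρ = 2350 kg/m³
  CFRP laminate: M = 18.3×10⁻³
  GFRP laminate: M = 11.1×10⁻³
  beryllium: M = 9.93×10⁻³
  silicon carbide: M = 6.28×10⁻³
  nickel superalloy: M = 4.10×10⁻³
  concrete: M = 2.33×10⁻³
CFRP laminate has the largest M.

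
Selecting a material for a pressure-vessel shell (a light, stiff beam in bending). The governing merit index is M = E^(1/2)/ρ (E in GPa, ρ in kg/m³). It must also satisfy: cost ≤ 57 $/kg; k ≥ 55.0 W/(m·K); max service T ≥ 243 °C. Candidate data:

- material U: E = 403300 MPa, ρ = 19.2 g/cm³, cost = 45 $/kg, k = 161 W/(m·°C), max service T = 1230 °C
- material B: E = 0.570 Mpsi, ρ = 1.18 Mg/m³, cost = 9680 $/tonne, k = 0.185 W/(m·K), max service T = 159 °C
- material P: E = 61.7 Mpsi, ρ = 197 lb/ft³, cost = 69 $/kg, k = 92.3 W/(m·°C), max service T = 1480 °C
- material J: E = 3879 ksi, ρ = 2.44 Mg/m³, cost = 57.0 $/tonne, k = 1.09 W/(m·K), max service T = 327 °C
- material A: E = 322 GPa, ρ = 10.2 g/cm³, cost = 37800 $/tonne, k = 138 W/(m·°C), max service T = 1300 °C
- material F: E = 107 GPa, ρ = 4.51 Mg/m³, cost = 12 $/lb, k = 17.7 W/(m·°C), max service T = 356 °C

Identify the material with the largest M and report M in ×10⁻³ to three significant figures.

Screen on constraints: cost ≤ 57 $/kg; k ≥ 55.0 W/(m·K); max service T ≥ 243 °C. Survivors: material U, material A.
In SI units:
  material U: E = 403.3 GPa, ρ = 19200 kg/m³
  material A: E = 322.0 GPa, ρ = 10200 kg/m³
  material A: M = 1.76×10⁻³
  material U: M = 1.05×10⁻³
Highest index: material A.

material A, M = 1.76×10⁻³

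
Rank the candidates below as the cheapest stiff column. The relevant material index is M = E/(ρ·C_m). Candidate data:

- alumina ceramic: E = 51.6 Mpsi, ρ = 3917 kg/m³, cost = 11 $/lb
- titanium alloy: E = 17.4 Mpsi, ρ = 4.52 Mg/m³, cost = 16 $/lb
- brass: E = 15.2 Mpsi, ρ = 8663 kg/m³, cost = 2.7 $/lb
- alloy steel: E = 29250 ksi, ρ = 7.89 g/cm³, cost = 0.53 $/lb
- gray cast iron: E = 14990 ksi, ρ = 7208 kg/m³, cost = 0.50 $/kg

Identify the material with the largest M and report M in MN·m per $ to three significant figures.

In SI units:
  alumina ceramic: E = 355.8 GPa, ρ = 3917 kg/m³, cost = 24.25 $/kg
  titanium alloy: E = 120.0 GPa, ρ = 4520 kg/m³, cost = 35.27 $/kg
  brass: E = 104.8 GPa, ρ = 8663 kg/m³, cost = 5.952 $/kg
  alloy steel: E = 201.7 GPa, ρ = 7890 kg/m³, cost = 1.168 $/kg
  gray cast iron: E = 103.4 GPa, ρ = 7208 kg/m³, cost = 0.5000 $/kg
  gray cast iron: M = 28.7 MN·m per $
  alloy steel: M = 21.9 MN·m per $
  alumina ceramic: M = 3.75 MN·m per $
  brass: M = 2.03 MN·m per $
  titanium alloy: M = 0.752 MN·m per $
Gray cast iron ranks first.

gray cast iron, M = 28.7 MN·m per $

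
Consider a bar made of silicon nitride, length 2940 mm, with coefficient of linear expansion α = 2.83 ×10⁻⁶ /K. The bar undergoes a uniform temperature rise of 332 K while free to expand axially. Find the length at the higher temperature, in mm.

2942.8 mm

ΔL = α·L₀·ΔT = 2.83×10⁻⁶ × 2940 mm × 332.0 K = 2.76 mm.
L = L₀ + ΔL = 2940 + 2.76 = 2942.8 mm.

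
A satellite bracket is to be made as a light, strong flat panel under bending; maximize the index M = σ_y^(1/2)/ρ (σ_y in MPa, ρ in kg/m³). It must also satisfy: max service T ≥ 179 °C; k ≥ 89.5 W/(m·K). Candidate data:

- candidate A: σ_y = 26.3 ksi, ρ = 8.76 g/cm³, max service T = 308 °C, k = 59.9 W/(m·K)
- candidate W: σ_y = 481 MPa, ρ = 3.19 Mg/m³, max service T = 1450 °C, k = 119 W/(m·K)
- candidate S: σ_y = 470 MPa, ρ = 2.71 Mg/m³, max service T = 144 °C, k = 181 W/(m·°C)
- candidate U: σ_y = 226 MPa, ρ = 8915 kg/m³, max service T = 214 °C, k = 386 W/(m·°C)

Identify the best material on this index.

candidate W

Screen on constraints: max service T ≥ 179 °C; k ≥ 89.5 W/(m·K). Survivors: candidate W, candidate U.
After converting to SI:
  candidate W: σ_y = 481.0 MPa, ρ = 3190 kg/m³
  candidate U: σ_y = 226.0 MPa, ρ = 8915 kg/m³
  candidate W: M = 6.88×10⁻³
  candidate U: M = 1.69×10⁻³
Highest index: candidate W.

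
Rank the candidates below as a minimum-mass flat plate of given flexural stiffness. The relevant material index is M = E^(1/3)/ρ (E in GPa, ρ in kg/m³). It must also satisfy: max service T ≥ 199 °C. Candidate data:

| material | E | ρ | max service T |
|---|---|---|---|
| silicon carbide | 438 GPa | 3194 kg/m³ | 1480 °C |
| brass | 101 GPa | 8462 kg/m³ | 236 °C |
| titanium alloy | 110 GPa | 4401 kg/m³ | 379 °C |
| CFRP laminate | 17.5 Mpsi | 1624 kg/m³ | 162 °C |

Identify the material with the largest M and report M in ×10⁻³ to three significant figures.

silicon carbide, M = 2.38×10⁻³

Screen on constraints: max service T ≥ 199 °C. Survivors: silicon carbide, brass, titanium alloy.
In SI units:
  silicon carbide: E = 438.0 GPa, ρ = 3194 kg/m³
  brass: E = 101.0 GPa, ρ = 8462 kg/m³
  titanium alloy: E = 110.0 GPa, ρ = 4401 kg/m³
  silicon carbide: M = 2.38×10⁻³
  titanium alloy: M = 1.09×10⁻³
  brass: M = 0.550×10⁻³
Highest index: silicon carbide.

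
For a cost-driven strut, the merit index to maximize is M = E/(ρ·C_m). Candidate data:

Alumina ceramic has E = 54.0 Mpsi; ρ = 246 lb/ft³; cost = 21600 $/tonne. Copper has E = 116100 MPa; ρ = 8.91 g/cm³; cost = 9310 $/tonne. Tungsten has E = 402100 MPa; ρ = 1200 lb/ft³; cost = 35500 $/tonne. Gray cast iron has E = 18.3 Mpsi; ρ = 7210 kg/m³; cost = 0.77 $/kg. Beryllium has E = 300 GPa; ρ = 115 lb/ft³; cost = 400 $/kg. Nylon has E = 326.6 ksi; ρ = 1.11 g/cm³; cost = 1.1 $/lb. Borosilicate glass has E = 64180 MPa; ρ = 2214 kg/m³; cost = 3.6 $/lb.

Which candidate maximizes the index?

gray cast iron

Convert each candidate to consistent units, then evaluate M:
  alumina ceramic: E = 372.3 GPa, ρ = 3941 kg/m³, cost = 21.60 $/kg
  copper: E = 116.1 GPa, ρ = 8910 kg/m³, cost = 9.310 $/kg
  tungsten: E = 402.1 GPa, ρ = 19220 kg/m³, cost = 35.50 $/kg
  gray cast iron: E = 126.2 GPa, ρ = 7210 kg/m³, cost = 0.7700 $/kg
  beryllium: E = 300.0 GPa, ρ = 1842 kg/m³, cost = 400.0 $/kg
  nylon: E = 2.252 GPa, ρ = 1110 kg/m³, cost = 2.425 $/kg
  borosilicate glass: E = 64.18 GPa, ρ = 2214 kg/m³, cost = 7.937 $/kg
  gray cast iron: M = 22.7 MN·m per $
  alumina ceramic: M = 4.37 MN·m per $
  borosilicate glass: M = 3.65 MN·m per $
  copper: M = 1.40 MN·m per $
  nylon: M = 0.837 MN·m per $
  tungsten: M = 0.589 MN·m per $
  beryllium: M = 0.407 MN·m per $
The maximum is for gray cast iron.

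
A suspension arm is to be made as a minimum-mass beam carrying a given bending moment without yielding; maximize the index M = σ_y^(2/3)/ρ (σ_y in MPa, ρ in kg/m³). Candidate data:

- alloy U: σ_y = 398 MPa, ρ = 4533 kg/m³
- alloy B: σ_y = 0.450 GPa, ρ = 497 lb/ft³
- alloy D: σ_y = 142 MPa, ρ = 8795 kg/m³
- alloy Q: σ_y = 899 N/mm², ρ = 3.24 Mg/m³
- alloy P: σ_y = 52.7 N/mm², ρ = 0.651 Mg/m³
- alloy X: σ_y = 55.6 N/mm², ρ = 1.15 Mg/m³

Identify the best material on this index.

alloy Q

Convert each candidate to consistent units, then evaluate M:
  alloy U: σ_y = 398.0 MPa, ρ = 4533 kg/m³
  alloy B: σ_y = 450.0 MPa, ρ = 7961 kg/m³
  alloy D: σ_y = 142.0 MPa, ρ = 8795 kg/m³
  alloy Q: σ_y = 899.0 MPa, ρ = 3240 kg/m³
  alloy P: σ_y = 52.70 MPa, ρ = 651.0 kg/m³
  alloy X: σ_y = 55.60 MPa, ρ = 1150 kg/m³
  alloy Q: M = 28.7×10⁻³
  alloy P: M = 21.6×10⁻³
  alloy X: M = 12.7×10⁻³
  alloy U: M = 11.9×10⁻³
  alloy B: M = 7.38×10⁻³
  alloy D: M = 3.09×10⁻³
Alloy Q has the largest M.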